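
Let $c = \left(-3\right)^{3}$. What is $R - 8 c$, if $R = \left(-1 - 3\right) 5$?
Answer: $196$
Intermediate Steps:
$c = -27$
$R = -20$ ($R = \left(-4\right) 5 = -20$)
$R - 8 c = -20 - -216 = -20 + 216 = 196$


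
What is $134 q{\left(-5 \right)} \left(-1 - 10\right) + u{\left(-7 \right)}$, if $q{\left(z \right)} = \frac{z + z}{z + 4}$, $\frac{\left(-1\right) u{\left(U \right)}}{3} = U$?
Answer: $-14719$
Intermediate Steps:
$u{\left(U \right)} = - 3 U$
$q{\left(z \right)} = \frac{2 z}{4 + z}$
$134 q{\left(-5 \right)} \left(-1 - 10\right) + u{\left(-7 \right)} = 134 \cdot 2 \left(-5\right) \frac{1}{4 - 5} \left(-1 - 10\right) - -21 = 134 \cdot 2 \left(-5\right) \frac{1}{-1} \left(-11\right) + 21 = 134 \cdot 2 \left(-5\right) \left(-1\right) \left(-11\right) + 21 = 134 \cdot 10 \left(-11\right) + 21 = 134 \left(-110\right) + 21 = -14740 + 21 = -14719$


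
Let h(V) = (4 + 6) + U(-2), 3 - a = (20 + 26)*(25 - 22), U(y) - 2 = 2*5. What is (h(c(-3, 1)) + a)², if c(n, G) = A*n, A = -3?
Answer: 12769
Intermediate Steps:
U(y) = 12 (U(y) = 2 + 2*5 = 2 + 10 = 12)
a = -135 (a = 3 - (20 + 26)*(25 - 22) = 3 - 46*3 = 3 - 1*138 = 3 - 138 = -135)
c(n, G) = -3*n
h(V) = 22 (h(V) = (4 + 6) + 12 = 10 + 12 = 22)
(h(c(-3, 1)) + a)² = (22 - 135)² = (-113)² = 12769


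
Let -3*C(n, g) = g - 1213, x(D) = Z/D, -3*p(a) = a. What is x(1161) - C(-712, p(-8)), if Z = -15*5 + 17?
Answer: -468457/1161 ≈ -403.49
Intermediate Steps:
p(a) = -a/3
Z = -58 (Z = -75 + 17 = -58)
x(D) = -58/D
C(n, g) = 1213/3 - g/3 (C(n, g) = -(g - 1213)/3 = -(-1213 + g)/3 = 1213/3 - g/3)
x(1161) - C(-712, p(-8)) = -58/1161 - (1213/3 - (-1)*(-8)/9) = -58*1/1161 - (1213/3 - 1/3*8/3) = -58/1161 - (1213/3 - 8/9) = -58/1161 - 1*3631/9 = -58/1161 - 3631/9 = -468457/1161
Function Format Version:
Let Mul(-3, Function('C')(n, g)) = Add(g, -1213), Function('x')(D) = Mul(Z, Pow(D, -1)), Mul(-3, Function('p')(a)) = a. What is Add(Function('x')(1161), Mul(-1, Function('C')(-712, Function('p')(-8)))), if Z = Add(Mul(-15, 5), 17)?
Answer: Rational(-468457, 1161) ≈ -403.49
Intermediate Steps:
Function('p')(a) = Mul(Rational(-1, 3), a)
Z = -58 (Z = Add(-75, 17) = -58)
Function('x')(D) = Mul(-58, Pow(D, -1))
Function('C')(n, g) = Add(Rational(1213, 3), Mul(Rational(-1, 3), g)) (Function('C')(n, g) = Mul(Rational(-1, 3), Add(g, -1213)) = Mul(Rational(-1, 3), Add(-1213, g)) = Add(Rational(1213, 3), Mul(Rational(-1, 3), g)))
Add(Function('x')(1161), Mul(-1, Function('C')(-712, Function('p')(-8)))) = Add(Mul(-58, Pow(1161, -1)), Mul(-1, Add(Rational(1213, 3), Mul(Rational(-1, 3), Mul(Rational(-1, 3), -8))))) = Add(Mul(-58, Rational(1, 1161)), Mul(-1, Add(Rational(1213, 3), Mul(Rational(-1, 3), Rational(8, 3))))) = Add(Rational(-58, 1161), Mul(-1, Add(Rational(1213, 3), Rational(-8, 9)))) = Add(Rational(-58, 1161), Mul(-1, Rational(3631, 9))) = Add(Rational(-58, 1161), Rational(-3631, 9)) = Rational(-468457, 1161)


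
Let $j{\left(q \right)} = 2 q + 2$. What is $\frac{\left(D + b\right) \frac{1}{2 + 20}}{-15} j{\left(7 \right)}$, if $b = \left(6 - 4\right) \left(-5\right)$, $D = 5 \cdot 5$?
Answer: $- \frac{8}{11} \approx -0.72727$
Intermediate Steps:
$j{\left(q \right)} = 2 + 2 q$
$D = 25$
$b = -10$ ($b = \left(6 - 4\right) \left(-5\right) = 2 \left(-5\right) = -10$)
$\frac{\left(D + b\right) \frac{1}{2 + 20}}{-15} j{\left(7 \right)} = \frac{\left(25 - 10\right) \frac{1}{2 + 20}}{-15} \left(2 + 2 \cdot 7\right) = \frac{15}{22} \left(- \frac{1}{15}\right) \left(2 + 14\right) = 15 \cdot \frac{1}{22} \left(- \frac{1}{15}\right) 16 = \frac{15}{22} \left(- \frac{1}{15}\right) 16 = \left(- \frac{1}{22}\right) 16 = - \frac{8}{11}$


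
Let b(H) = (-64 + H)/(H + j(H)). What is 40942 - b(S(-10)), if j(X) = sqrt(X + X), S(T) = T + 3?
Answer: 368407/9 - 71*I*sqrt(14)/63 ≈ 40934.0 - 4.2168*I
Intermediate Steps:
S(T) = 3 + T
j(X) = sqrt(2)*sqrt(X) (j(X) = sqrt(2*X) = sqrt(2)*sqrt(X))
b(H) = (-64 + H)/(H + sqrt(2)*sqrt(H))
40942 - b(S(-10)) = 40942 - (-64 + (3 - 10))/((3 - 10) + sqrt(2)*sqrt(3 - 10)) = 40942 - (-64 - 7)/(-7 + sqrt(2)*sqrt(-7)) = 40942 - (-71)/(-7 + sqrt(2)*(I*sqrt(7))) = 40942 - (-71)/(-7 + I*sqrt(14)) = 40942 + 71/(-7 + I*sqrt(14))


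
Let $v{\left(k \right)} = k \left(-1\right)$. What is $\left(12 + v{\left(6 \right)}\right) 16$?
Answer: $96$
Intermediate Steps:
$v{\left(k \right)} = - k$
$\left(12 + v{\left(6 \right)}\right) 16 = \left(12 - 6\right) 16 = 6 \cdot 16 = 96$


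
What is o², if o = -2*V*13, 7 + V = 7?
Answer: 0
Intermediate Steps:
V = 0 (V = -7 + 7 = 0)
o = 0 (o = -2*0*13 = 0*13 = 0)
o² = 0² = 0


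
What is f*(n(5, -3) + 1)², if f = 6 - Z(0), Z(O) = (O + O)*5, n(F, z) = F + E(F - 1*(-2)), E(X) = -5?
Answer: 6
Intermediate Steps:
n(F, z) = -5 + F (n(F, z) = F - 5 = -5 + F)
Z(O) = 10*O (Z(O) = (2*O)*5 = 10*O)
f = 6 (f = 6 - 10*0 = 6 - 1*0 = 6 + 0 = 6)
f*(n(5, -3) + 1)² = 6*((-5 + 5) + 1)² = 6*(0 + 1)² = 6*1² = 6*1 = 6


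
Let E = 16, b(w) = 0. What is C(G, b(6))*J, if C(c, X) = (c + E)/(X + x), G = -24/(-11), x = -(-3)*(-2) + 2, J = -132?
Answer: 600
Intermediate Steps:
x = -4 (x = -3*2 + 2 = -6 + 2 = -4)
G = 24/11 (G = -24*(-1/11) = 24/11 ≈ 2.1818)
C(c, X) = (16 + c)/(-4 + X) (C(c, X) = (c + 16)/(X - 4) = (16 + c)/(-4 + X))
C(G, b(6))*J = ((16 + 24/11)/(-4 + 0))*(-132) = ((200/11)/(-4))*(-132) = -¼*200/11*(-132) = -50/11*(-132) = 600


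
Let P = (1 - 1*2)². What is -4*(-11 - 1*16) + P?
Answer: 109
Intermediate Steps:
P = 1 (P = (1 - 2)² = (-1)² = 1)
-4*(-11 - 1*16) + P = -4*(-11 - 1*16) + 1 = -4*(-11 - 16) + 1 = -4*(-27) + 1 = 108 + 1 = 109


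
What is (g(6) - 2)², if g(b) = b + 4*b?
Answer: 784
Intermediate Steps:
g(b) = 5*b
(g(6) - 2)² = (5*6 - 2)² = (30 - 2)² = 28² = 784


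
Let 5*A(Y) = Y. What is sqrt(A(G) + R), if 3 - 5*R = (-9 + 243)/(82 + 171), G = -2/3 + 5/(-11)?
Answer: 2*sqrt(686895)/3795 ≈ 0.43678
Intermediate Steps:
G = -37/33 (G = -2*1/3 + 5*(-1/11) = -2/3 - 5/11 = -37/33 ≈ -1.1212)
A(Y) = Y/5
R = 105/253 (R = 3/5 - (-9 + 243)/(5*(82 + 171)) = 3/5 - 234/(5*253) = 3/5 - 1/5*234/253 = 3/5 - 234/1265 = 105/253 ≈ 0.41502)
sqrt(A(G) + R) = sqrt((1/5)*(-37/33) + 105/253) = sqrt(-37/165 + 105/253) = sqrt(724/3795) = 2*sqrt(686895)/3795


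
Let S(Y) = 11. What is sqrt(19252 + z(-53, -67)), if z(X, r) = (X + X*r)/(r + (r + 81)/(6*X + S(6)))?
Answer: sqrt(903799598610)/6861 ≈ 138.56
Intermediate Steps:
z(X, r) = (X + X*r)/(r + (81 + r)/(11 + 6*X)) (z(X, r) = (X + X*r)/(r + (r + 81)/(6*X + 11)) = (X + X*r)/(r + (81 + r)/(11 + 6*X)))
sqrt(19252 + z(-53, -67)) = sqrt(19252 + (1/3)*(-53)*(11 + 6*(-53) + 11*(-67) + 6*(-53)*(-67))/(27 + 4*(-67) + 2*(-53)*(-67))) = sqrt(19252 + (1/3)*(-53)*(11 - 318 - 737 + 21306)/(27 - 268 + 7102)) = sqrt(19252 + (1/3)*(-53)*20262/6861) = sqrt(19252 + (1/3)*(-53)*(1/6861)*20262) = sqrt(19252 - 357962/6861) = sqrt(131730010/6861) = sqrt(903799598610)/6861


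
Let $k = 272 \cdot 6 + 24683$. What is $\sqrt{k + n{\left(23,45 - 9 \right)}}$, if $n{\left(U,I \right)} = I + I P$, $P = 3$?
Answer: $\sqrt{26459} \approx 162.66$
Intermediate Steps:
$n{\left(U,I \right)} = 4 I$ ($n{\left(U,I \right)} = I + I 3 = I + 3 I = 4 I$)
$k = 26315$ ($k = 1632 + 24683 = 26315$)
$\sqrt{k + n{\left(23,45 - 9 \right)}} = \sqrt{26315 + 4 \left(45 - 9\right)} = \sqrt{26315 + 4 \cdot 36} = \sqrt{26315 + 144} = \sqrt{26459}$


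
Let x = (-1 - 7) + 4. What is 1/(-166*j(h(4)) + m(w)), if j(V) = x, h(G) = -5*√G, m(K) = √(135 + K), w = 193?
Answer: 83/55071 - √82/220284 ≈ 0.0014660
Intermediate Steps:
x = -4 (x = -8 + 4 = -4)
j(V) = -4
1/(-166*j(h(4)) + m(w)) = 1/(-166*(-4) + √(135 + 193)) = 1/(664 + √328) = 1/(664 + 2*√82)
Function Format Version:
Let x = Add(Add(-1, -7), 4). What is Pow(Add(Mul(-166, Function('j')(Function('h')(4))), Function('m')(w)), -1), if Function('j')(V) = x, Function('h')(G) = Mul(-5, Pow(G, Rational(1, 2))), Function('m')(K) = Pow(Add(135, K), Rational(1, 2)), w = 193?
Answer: Add(Rational(83, 55071), Mul(Rational(-1, 220284), Pow(82, Rational(1, 2)))) ≈ 0.0014660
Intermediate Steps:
x = -4 (x = Add(-8, 4) = -4)
Function('j')(V) = -4
Pow(Add(Mul(-166, Function('j')(Function('h')(4))), Function('m')(w)), -1) = Pow(Add(Mul(-166, -4), Pow(Add(135, 193), Rational(1, 2))), -1) = Pow(Add(664, Pow(328, Rational(1, 2))), -1) = Pow(Add(664, Mul(2, Pow(82, Rational(1, 2)))), -1)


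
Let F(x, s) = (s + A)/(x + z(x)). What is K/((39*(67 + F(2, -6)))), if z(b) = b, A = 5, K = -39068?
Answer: -156272/10413 ≈ -15.007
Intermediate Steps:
F(x, s) = (5 + s)/(2*x) (F(x, s) = (s + 5)/(x + x) = (5 + s)/((2*x)) = (5 + s)*(1/(2*x)) = (5 + s)/(2*x))
K/((39*(67 + F(2, -6)))) = -39068*1/(39*(67 + (1/2)*(5 - 6)/2)) = -39068*1/(39*(67 + (1/2)*(1/2)*(-1))) = -39068*1/(39*(67 - 1/4)) = -39068/(39*(267/4)) = -39068/10413/4 = -39068*4/10413 = -156272/10413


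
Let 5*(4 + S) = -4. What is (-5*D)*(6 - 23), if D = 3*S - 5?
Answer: -1649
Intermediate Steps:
S = -24/5 (S = -4 + (1/5)*(-4) = -4 - 4/5 = -24/5 ≈ -4.8000)
D = -97/5 (D = 3*(-24/5) - 5 = -72/5 - 5 = -97/5 ≈ -19.400)
(-5*D)*(6 - 23) = (-5*(-97/5))*(6 - 23) = 97*(-17) = -1649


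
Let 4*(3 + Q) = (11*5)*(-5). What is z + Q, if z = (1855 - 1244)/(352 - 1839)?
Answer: -429213/5948 ≈ -72.161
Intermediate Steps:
Q = -287/4 (Q = -3 + ((11*5)*(-5))/4 = -3 + (55*(-5))/4 = -3 + (¼)*(-275) = -3 - 275/4 = -287/4 ≈ -71.750)
z = -611/1487 (z = 611/(-1487) = 611*(-1/1487) = -611/1487 ≈ -0.41089)
z + Q = -611/1487 - 287/4 = -429213/5948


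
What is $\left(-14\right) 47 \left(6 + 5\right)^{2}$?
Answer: $-79618$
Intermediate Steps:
$\left(-14\right) 47 \left(6 + 5\right)^{2} = - 658 \cdot 11^{2} = \left(-658\right) 121 = -79618$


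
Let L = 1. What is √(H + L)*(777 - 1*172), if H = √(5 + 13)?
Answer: 605*√(1 + 3*√2) ≈ 1385.3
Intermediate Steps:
H = 3*√2 (H = √18 = 3*√2 ≈ 4.2426)
√(H + L)*(777 - 1*172) = √(3*√2 + 1)*(777 - 1*172) = √(1 + 3*√2)*(777 - 172) = √(1 + 3*√2)*605 = 605*√(1 + 3*√2)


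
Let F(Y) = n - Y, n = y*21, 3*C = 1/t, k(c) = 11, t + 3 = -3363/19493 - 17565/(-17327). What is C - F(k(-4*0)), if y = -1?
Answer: 69659856533/2187425367 ≈ 31.846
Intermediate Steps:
t = -729141789/337755211 (t = -3 + (-3363/19493 - 17565/(-17327)) = -3 + (-3363*1/19493 - 17565*(-1/17327)) = -3 + (-3363/19493 + 17565/17327) = -3 + 284123844/337755211 = -729141789/337755211 ≈ -2.1588)
C = -337755211/2187425367 (C = 1/(3*(-729141789/337755211)) = (1/3)*(-337755211/729141789) = -337755211/2187425367 ≈ -0.15441)
n = -21 (n = -1*21 = -21)
F(Y) = -21 - Y
C - F(k(-4*0)) = -337755211/2187425367 - (-21 - 1*11) = -337755211/2187425367 - (-21 - 11) = -337755211/2187425367 - 1*(-32) = -337755211/2187425367 + 32 = 69659856533/2187425367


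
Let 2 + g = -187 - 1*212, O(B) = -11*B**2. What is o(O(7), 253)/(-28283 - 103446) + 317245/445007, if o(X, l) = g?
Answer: 41968814412/58620327103 ≈ 0.71594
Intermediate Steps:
g = -401 (g = -2 + (-187 - 1*212) = -2 + (-187 - 212) = -2 - 399 = -401)
o(X, l) = -401
o(O(7), 253)/(-28283 - 103446) + 317245/445007 = -401/(-28283 - 103446) + 317245/445007 = -401/(-131729) + 317245*(1/445007) = -401*(-1/131729) + 317245/445007 = 401/131729 + 317245/445007 = 41968814412/58620327103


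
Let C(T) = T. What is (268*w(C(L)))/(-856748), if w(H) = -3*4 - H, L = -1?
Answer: 737/214187 ≈ 0.0034409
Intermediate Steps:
w(H) = -12 - H
(268*w(C(L)))/(-856748) = (268*(-12 - 1*(-1)))/(-856748) = (268*(-12 + 1))*(-1/856748) = (268*(-11))*(-1/856748) = -2948*(-1/856748) = 737/214187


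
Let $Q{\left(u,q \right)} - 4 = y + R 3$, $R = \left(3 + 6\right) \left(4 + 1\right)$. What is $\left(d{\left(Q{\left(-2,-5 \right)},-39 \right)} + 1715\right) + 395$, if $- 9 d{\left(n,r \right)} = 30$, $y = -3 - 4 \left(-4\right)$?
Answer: $\frac{6320}{3} \approx 2106.7$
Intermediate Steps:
$y = 13$ ($y = -3 - -16 = -3 + 16 = 13$)
$R = 45$ ($R = 9 \cdot 5 = 45$)
$Q{\left(u,q \right)} = 152$ ($Q{\left(u,q \right)} = 4 + \left(13 + 45 \cdot 3\right) = 4 + \left(13 + 135\right) = 4 + 148 = 152$)
$d{\left(n,r \right)} = - \frac{10}{3}$ ($d{\left(n,r \right)} = \left(- \frac{1}{9}\right) 30 = - \frac{10}{3}$)
$\left(d{\left(Q{\left(-2,-5 \right)},-39 \right)} + 1715\right) + 395 = \left(- \frac{10}{3} + 1715\right) + 395 = \frac{5135}{3} + 395 = \frac{6320}{3}$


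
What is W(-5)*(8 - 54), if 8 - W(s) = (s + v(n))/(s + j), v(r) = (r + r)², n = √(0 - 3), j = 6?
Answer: -1150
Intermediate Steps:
n = I*√3 (n = √(-3) = I*√3 ≈ 1.732*I)
v(r) = 4*r² (v(r) = (2*r)² = 4*r²)
W(s) = 8 - (-12 + s)/(6 + s) (W(s) = 8 - (s + 4*(I*√3)²)/(s + 6) = 8 - (s + 4*(-3))/(6 + s) = 8 - (s - 12)/(6 + s) = 8 - (-12 + s)/(6 + s))
W(-5)*(8 - 54) = ((60 + 7*(-5))/(6 - 5))*(8 - 54) = ((60 - 35)/1)*(-46) = (1*25)*(-46) = 25*(-46) = -1150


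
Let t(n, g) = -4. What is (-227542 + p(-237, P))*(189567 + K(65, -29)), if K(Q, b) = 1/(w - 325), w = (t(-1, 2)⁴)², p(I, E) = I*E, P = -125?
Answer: -2446620986472046/65211 ≈ -3.7519e+10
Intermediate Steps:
p(I, E) = E*I
w = 65536 (w = ((-4)⁴)² = 256² = 65536)
K(Q, b) = 1/65211 (K(Q, b) = 1/(65536 - 325) = 1/65211)
(-227542 + p(-237, P))*(189567 + K(65, -29)) = (-227542 - 125*(-237))*(189567 + 1/65211) = (-227542 + 29625)*(12361853638/65211) = -197917*12361853638/65211 = -2446620986472046/65211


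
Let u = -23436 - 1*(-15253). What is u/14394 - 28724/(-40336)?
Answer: 10422971/72574548 ≈ 0.14362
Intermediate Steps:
u = -8183 (u = -23436 + 15253 = -8183)
u/14394 - 28724/(-40336) = -8183/14394 - 28724/(-40336) = -8183*1/14394 - 28724*(-1/40336) = -8183/14394 + 7181/10084 = 10422971/72574548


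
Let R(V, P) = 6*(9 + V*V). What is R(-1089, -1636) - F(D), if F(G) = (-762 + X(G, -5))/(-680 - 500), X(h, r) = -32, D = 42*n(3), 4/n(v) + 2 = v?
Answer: 4198191803/590 ≈ 7.1156e+6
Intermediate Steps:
n(v) = 4/(-2 + v)
R(V, P) = 54 + 6*V**2 (R(V, P) = 6*(9 + V**2) = 54 + 6*V**2)
D = 168 (D = 42*(4/(-2 + 3)) = 42*(4/1) = 42*(4*1) = 42*4 = 168)
F(G) = 397/590 (F(G) = (-762 - 32)/(-680 - 500) = -794/(-1180) = -794*(-1/1180) = 397/590)
R(-1089, -1636) - F(D) = (54 + 6*(-1089)**2) - 1*397/590 = (54 + 6*1185921) - 397/590 = (54 + 7115526) - 397/590 = 7115580 - 397/590 = 4198191803/590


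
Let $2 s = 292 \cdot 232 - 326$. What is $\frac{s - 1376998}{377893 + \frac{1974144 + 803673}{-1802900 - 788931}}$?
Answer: $- \frac{204798710127}{57613647898} \approx -3.5547$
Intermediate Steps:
$s = 33709$ ($s = \frac{292 \cdot 232 - 326}{2} = \frac{67744 - 326}{2} = \frac{1}{2} \cdot 67418 = 33709$)
$\frac{s - 1376998}{377893 + \frac{1974144 + 803673}{-1802900 - 788931}} = \frac{33709 - 1376998}{377893 + \frac{1974144 + 803673}{-1802900 - 788931}} = - \frac{1343289}{377893 + \frac{2777817}{-2591831}} = - \frac{1343289}{377893 + 2777817 \left(- \frac{1}{2591831}\right)} = - \frac{1343289}{377893 - \frac{2777817}{2591831}} = - \frac{1343289}{\frac{979432014266}{2591831}} = \left(-1343289\right) \frac{2591831}{979432014266} = - \frac{204798710127}{57613647898}$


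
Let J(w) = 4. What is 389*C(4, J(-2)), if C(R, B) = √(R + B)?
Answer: 778*√2 ≈ 1100.3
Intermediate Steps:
C(R, B) = √(B + R)
389*C(4, J(-2)) = 389*√(4 + 4) = 389*√8 = 389*(2*√2) = 778*√2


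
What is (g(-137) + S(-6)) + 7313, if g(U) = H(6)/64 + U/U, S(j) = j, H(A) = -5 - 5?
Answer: 233851/32 ≈ 7307.8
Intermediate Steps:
H(A) = -10
g(U) = 27/32 (g(U) = -10/64 + U/U = -10*1/64 + 1 = -5/32 + 1 = 27/32)
(g(-137) + S(-6)) + 7313 = (27/32 - 6) + 7313 = -165/32 + 7313 = 233851/32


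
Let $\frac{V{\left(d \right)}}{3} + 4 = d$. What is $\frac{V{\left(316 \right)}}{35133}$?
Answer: $\frac{312}{11711} \approx 0.026642$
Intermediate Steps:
$V{\left(d \right)} = -12 + 3 d$
$\frac{V{\left(316 \right)}}{35133} = \frac{-12 + 3 \cdot 316}{35133} = \left(-12 + 948\right) \frac{1}{35133} = 936 \cdot \frac{1}{35133} = \frac{312}{11711}$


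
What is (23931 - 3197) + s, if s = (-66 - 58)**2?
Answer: 36110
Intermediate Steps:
s = 15376 (s = (-124)**2 = 15376)
(23931 - 3197) + s = (23931 - 3197) + 15376 = 20734 + 15376 = 36110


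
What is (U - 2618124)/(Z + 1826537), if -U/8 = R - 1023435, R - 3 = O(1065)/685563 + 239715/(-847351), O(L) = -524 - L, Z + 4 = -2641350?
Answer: -3235295865368078788/473337375308263821 ≈ -6.8351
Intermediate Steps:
Z = -2641354 (Z = -4 - 2641350 = -2641354)
R = 1577051305555/580912493613 (R = 3 + ((-524 - 1*1065)/685563 + 239715/(-847351)) = 3 + ((-524 - 1065)*(1/685563) + 239715*(-1/847351)) = 3 + (-1589*1/685563 - 239715/847351) = 3 + (-1589/685563 - 239715/847351) = 3 - 165686175284/580912493613 = 1577051305555/580912493613 ≈ 2.7148)
U = 4756196806796120800/580912493613 (U = -8*(1577051305555/580912493613 - 1023435) = -8*(-594524600849515100/580912493613) = 4756196806796120800/580912493613 ≈ 8.1875e+6)
(U - 2618124)/(Z + 1826537) = (4756196806796120800/580912493613 - 2618124)/(-2641354 + 1826537) = (3235295865368078788/580912493613)/(-814817) = (3235295865368078788/580912493613)*(-1/814817) = -3235295865368078788/473337375308263821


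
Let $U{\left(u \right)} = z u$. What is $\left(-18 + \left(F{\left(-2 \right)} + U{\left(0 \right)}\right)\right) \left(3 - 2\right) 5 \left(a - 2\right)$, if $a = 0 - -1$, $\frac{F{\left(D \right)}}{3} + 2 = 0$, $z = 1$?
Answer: $120$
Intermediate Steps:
$F{\left(D \right)} = -6$ ($F{\left(D \right)} = -6 + 3 \cdot 0 = -6 + 0 = -6$)
$U{\left(u \right)} = u$ ($U{\left(u \right)} = 1 u = u$)
$a = 1$ ($a = 0 + 1 = 1$)
$\left(-18 + \left(F{\left(-2 \right)} + U{\left(0 \right)}\right)\right) \left(3 - 2\right) 5 \left(a - 2\right) = \left(-18 + \left(-6 + 0\right)\right) \left(3 - 2\right) 5 \left(1 - 2\right) = \left(-18 - 6\right) 1 \cdot 5 \left(1 + \left(-4 + 2\right)\right) = - 24 \cdot 5 \left(1 - 2\right) = - 24 \cdot 5 \left(-1\right) = \left(-24\right) \left(-5\right) = 120$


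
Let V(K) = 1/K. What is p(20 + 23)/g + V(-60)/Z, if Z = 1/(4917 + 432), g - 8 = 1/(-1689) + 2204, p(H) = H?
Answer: -6659954921/74721340 ≈ -89.131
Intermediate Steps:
g = 3736067/1689 (g = 8 + (1/(-1689) + 2204) = 8 + (-1/1689 + 2204) = 8 + 3722555/1689 = 3736067/1689 ≈ 2212.0)
Z = 1/5349 ≈ 0.00018695
p(20 + 23)/g + V(-60)/Z = (20 + 23)/(3736067/1689) + 1/((-60)*(1/5349)) = 43*(1689/3736067) - 1/60*5349 = 72627/3736067 - 1783/20 = -6659954921/74721340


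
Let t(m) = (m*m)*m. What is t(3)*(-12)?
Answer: -324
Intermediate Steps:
t(m) = m³ (t(m) = m²*m = m³)
t(3)*(-12) = 3³*(-12) = 27*(-12) = -324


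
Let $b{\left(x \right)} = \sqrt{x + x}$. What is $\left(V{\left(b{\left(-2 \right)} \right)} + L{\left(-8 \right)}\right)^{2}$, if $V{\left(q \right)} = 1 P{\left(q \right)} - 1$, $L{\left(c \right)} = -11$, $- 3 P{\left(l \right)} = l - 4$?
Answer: $\frac{340}{3} + \frac{128 i}{9} \approx 113.33 + 14.222 i$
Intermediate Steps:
$P{\left(l \right)} = \frac{4}{3} - \frac{l}{3}$ ($P{\left(l \right)} = - \frac{l - 4}{3} = - \frac{-4 + l}{3} = \frac{4}{3} - \frac{l}{3}$)
$b{\left(x \right)} = \sqrt{2} \sqrt{x}$ ($b{\left(x \right)} = \sqrt{2 x} = \sqrt{2} \sqrt{x}$)
$V{\left(q \right)} = \frac{1}{3} - \frac{q}{3}$ ($V{\left(q \right)} = 1 \left(\frac{4}{3} - \frac{q}{3}\right) - 1 = \left(\frac{4}{3} - \frac{q}{3}\right) - 1 = \frac{1}{3} - \frac{q}{3}$)
$\left(V{\left(b{\left(-2 \right)} \right)} + L{\left(-8 \right)}\right)^{2} = \left(\left(\frac{1}{3} - \frac{\sqrt{2} \sqrt{-2}}{3}\right) - 11\right)^{2} = \left(\left(\frac{1}{3} - \frac{\sqrt{2} i \sqrt{2}}{3}\right) - 11\right)^{2} = \left(\left(\frac{1}{3} - \frac{2 i}{3}\right) - 11\right)^{2} = \left(- \frac{32}{3} - \frac{2 i}{3}\right)^{2}$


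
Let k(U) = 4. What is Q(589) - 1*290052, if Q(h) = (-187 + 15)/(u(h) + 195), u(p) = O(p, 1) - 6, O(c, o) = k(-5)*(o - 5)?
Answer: -50179168/173 ≈ -2.9005e+5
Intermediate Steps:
O(c, o) = -20 + 4*o (O(c, o) = 4*(o - 5) = 4*(-5 + o) = -20 + 4*o)
u(p) = -22 (u(p) = (-20 + 4*1) - 6 = (-20 + 4) - 6 = -16 - 6 = -22)
Q(h) = -172/173 (Q(h) = (-187 + 15)/(-22 + 195) = -172/173)
Q(589) - 1*290052 = -172/173 - 1*290052 = -172/173 - 290052 = -50179168/173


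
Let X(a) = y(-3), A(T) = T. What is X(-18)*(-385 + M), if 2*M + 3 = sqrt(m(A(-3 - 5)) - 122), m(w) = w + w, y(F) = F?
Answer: 2319/2 - 3*I*sqrt(138)/2 ≈ 1159.5 - 17.621*I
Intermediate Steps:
m(w) = 2*w
M = -3/2 + I*sqrt(138)/2 (M = -3/2 + sqrt(2*(-3 - 5) - 122)/2 = -3/2 + sqrt(2*(-8) - 122)/2 = -3/2 + sqrt(-16 - 122)/2 = -3/2 + sqrt(-138)/2 = -3/2 + (I*sqrt(138))/2 = -3/2 + I*sqrt(138)/2 ≈ -1.5 + 5.8737*I)
X(a) = -3
X(-18)*(-385 + M) = -3*(-385 + (-3/2 + I*sqrt(138)/2)) = -3*(-773/2 + I*sqrt(138)/2) = 2319/2 - 3*I*sqrt(138)/2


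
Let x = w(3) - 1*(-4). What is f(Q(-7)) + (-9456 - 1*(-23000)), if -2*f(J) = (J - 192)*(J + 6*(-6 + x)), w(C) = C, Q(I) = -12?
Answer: 12932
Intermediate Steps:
x = 7 (x = 3 - 1*(-4) = 3 + 4 = 7)
f(J) = -(-192 + J)*(6 + J)/2 (f(J) = -(J - 192)*(J + 6*(-6 + 7))/2 = -(-192 + J)*(J + 6*1)/2 = -(-192 + J)*(J + 6)/2 = -(-192 + J)*(6 + J)/2)
f(Q(-7)) + (-9456 - 1*(-23000)) = (576 + 93*(-12) - ½*(-12)²) + (-9456 - 1*(-23000)) = (576 - 1116 - ½*144) + (-9456 + 23000) = (576 - 1116 - 72) + 13544 = -612 + 13544 = 12932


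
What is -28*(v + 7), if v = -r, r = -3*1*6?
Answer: -700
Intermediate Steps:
r = -18 (r = -3*6 = -18)
v = 18 (v = -1*(-18) = 18)
-28*(v + 7) = -28*(18 + 7) = -28*25 = -700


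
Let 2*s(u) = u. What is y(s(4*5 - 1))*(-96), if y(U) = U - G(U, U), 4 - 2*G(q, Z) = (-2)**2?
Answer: -912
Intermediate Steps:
G(q, Z) = 0 (G(q, Z) = 2 - 1/2*(-2)**2 = 2 - 1/2*4 = 2 - 2 = 0)
s(u) = u/2
y(U) = U (y(U) = U - 1*0 = U + 0 = U)
y(s(4*5 - 1))*(-96) = ((4*5 - 1)/2)*(-96) = ((20 - 1)/2)*(-96) = ((1/2)*19)*(-96) = (19/2)*(-96) = -912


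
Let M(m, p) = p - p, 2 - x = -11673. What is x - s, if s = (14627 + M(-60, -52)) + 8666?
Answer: -11618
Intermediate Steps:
x = 11675 (x = 2 - 1*(-11673) = 2 + 11673 = 11675)
M(m, p) = 0
s = 23293 (s = (14627 + 0) + 8666 = 14627 + 8666 = 23293)
x - s = 11675 - 1*23293 = 11675 - 23293 = -11618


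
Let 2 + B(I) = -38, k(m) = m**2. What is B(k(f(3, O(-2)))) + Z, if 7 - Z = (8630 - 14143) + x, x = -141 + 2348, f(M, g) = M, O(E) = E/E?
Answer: 3273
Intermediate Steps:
O(E) = 1
x = 2207
B(I) = -40 (B(I) = -2 - 38 = -40)
Z = 3313 (Z = 7 - ((8630 - 14143) + 2207) = 7 - (-5513 + 2207) = 7 - 1*(-3306) = 7 + 3306 = 3313)
B(k(f(3, O(-2)))) + Z = -40 + 3313 = 3273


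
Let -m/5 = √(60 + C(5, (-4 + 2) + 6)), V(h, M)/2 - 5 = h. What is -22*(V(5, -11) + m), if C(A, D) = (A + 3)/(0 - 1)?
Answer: -440 + 220*√13 ≈ 353.22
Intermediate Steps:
V(h, M) = 10 + 2*h
C(A, D) = -3 - A (C(A, D) = (3 + A)/(-1) = (3 + A)*(-1) = -3 - A)
m = -10*√13 (m = -5*√(60 + (-3 - 1*5)) = -5*√(60 + (-3 - 5)) = -5*√(60 - 8) = -10*√13 ≈ -36.056)
-22*(V(5, -11) + m) = -22*((10 + 2*5) - 10*√13) = -22*((10 + 10) - 10*√13) = -22*(20 - 10*√13) = -440 + 220*√13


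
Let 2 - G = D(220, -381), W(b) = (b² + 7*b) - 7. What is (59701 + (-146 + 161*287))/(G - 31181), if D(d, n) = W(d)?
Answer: -52881/40556 ≈ -1.3039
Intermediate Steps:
W(b) = -7 + b² + 7*b
D(d, n) = -7 + d² + 7*d
G = -49931 (G = 2 - (-7 + 220² + 7*220) = 2 - (-7 + 48400 + 1540) = 2 - 1*49933 = 2 - 49933 = -49931)
(59701 + (-146 + 161*287))/(G - 31181) = (59701 + (-146 + 161*287))/(-49931 - 31181) = (59701 + (-146 + 46207))/(-81112) = (59701 + 46061)*(-1/81112) = 105762*(-1/81112) = -52881/40556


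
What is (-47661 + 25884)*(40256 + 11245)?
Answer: -1121537277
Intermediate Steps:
(-47661 + 25884)*(40256 + 11245) = -21777*51501 = -1121537277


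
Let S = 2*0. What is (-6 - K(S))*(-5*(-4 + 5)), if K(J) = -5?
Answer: 5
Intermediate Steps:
S = 0
(-6 - K(S))*(-5*(-4 + 5)) = (-6 - 1*(-5))*(-5*(-4 + 5)) = (-6 + 5)*(-5*1) = -1*(-5) = 5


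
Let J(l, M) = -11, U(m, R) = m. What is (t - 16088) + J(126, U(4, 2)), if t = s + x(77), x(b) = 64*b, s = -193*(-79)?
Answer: 4076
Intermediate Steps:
s = 15247
t = 20175 (t = 15247 + 64*77 = 15247 + 4928 = 20175)
(t - 16088) + J(126, U(4, 2)) = (20175 - 16088) - 11 = 4087 - 11 = 4076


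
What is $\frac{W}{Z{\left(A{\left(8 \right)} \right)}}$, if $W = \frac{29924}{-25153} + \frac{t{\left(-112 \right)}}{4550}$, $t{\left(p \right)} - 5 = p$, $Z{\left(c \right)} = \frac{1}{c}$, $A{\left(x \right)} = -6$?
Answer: $\frac{416536713}{57223075} \approx 7.2792$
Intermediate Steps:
$t{\left(p \right)} = 5 + p$
$W = - \frac{138845571}{114446150}$ ($W = \frac{29924}{-25153} + \frac{5 - 112}{4550} = 29924 \left(- \frac{1}{25153}\right) - \frac{107}{4550} = - \frac{29924}{25153} - \frac{107}{4550} = - \frac{138845571}{114446150} \approx -1.2132$)
$\frac{W}{Z{\left(A{\left(8 \right)} \right)}} = - \frac{138845571}{114446150 \frac{1}{-6}} = - \frac{138845571}{114446150 \left(- \frac{1}{6}\right)} = \left(- \frac{138845571}{114446150}\right) \left(-6\right) = \frac{416536713}{57223075}$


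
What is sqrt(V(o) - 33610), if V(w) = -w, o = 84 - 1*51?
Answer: I*sqrt(33643) ≈ 183.42*I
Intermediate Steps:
o = 33 (o = 84 - 51 = 33)
sqrt(V(o) - 33610) = sqrt(-1*33 - 33610) = sqrt(-33 - 33610) = sqrt(-33643) = I*sqrt(33643)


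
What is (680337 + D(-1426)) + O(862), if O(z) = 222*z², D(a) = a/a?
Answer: 165636106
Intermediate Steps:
D(a) = 1
(680337 + D(-1426)) + O(862) = (680337 + 1) + 222*862² = 680338 + 222*743044 = 680338 + 164955768 = 165636106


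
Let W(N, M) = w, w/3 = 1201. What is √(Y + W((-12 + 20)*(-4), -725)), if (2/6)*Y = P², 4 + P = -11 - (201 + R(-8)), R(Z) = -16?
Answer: √123603 ≈ 351.57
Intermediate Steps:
w = 3603 (w = 3*1201 = 3603)
W(N, M) = 3603
P = -200 (P = -4 + (-11 - (201 - 16)) = -4 + (-11 - 1*185) = -4 + (-11 - 185) = -4 - 196 = -200)
Y = 120000 (Y = 3*(-200)² = 3*40000 = 120000)
√(Y + W((-12 + 20)*(-4), -725)) = √(120000 + 3603) = √123603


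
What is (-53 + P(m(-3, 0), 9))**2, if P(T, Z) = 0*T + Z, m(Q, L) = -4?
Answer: 1936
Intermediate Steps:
P(T, Z) = Z (P(T, Z) = 0 + Z = Z)
(-53 + P(m(-3, 0), 9))**2 = (-53 + 9)**2 = (-44)**2 = 1936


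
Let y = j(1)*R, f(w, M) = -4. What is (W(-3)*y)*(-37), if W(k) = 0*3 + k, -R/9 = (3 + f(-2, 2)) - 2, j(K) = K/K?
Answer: 2997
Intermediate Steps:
j(K) = 1
R = 27 (R = -9*((3 - 4) - 2) = -9*(-1 - 2) = -9*(-3) = 27)
W(k) = k (W(k) = 0 + k = k)
y = 27 (y = 1*27 = 27)
(W(-3)*y)*(-37) = -3*27*(-37) = -81*(-37) = 2997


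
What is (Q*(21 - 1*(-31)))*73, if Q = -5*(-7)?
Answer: 132860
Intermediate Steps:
Q = 35
(Q*(21 - 1*(-31)))*73 = (35*(21 - 1*(-31)))*73 = (35*(21 + 31))*73 = (35*52)*73 = 1820*73 = 132860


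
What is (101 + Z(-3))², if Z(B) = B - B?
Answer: 10201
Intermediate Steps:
Z(B) = 0
(101 + Z(-3))² = (101 + 0)² = 101² = 10201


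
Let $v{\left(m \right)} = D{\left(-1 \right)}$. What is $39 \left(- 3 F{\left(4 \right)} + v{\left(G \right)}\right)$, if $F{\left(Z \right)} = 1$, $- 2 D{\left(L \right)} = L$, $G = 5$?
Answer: $- \frac{195}{2} \approx -97.5$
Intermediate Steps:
$D{\left(L \right)} = - \frac{L}{2}$
$v{\left(m \right)} = \frac{1}{2}$ ($v{\left(m \right)} = \left(- \frac{1}{2}\right) \left(-1\right) = \frac{1}{2}$)
$39 \left(- 3 F{\left(4 \right)} + v{\left(G \right)}\right) = 39 \left(\left(-3\right) 1 + \frac{1}{2}\right) = 39 \left(-3 + \frac{1}{2}\right) = 39 \left(- \frac{5}{2}\right) = - \frac{195}{2}$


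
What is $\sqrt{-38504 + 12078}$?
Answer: $i \sqrt{26426} \approx 162.56 i$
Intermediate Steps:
$\sqrt{-38504 + 12078} = \sqrt{-26426} = i \sqrt{26426}$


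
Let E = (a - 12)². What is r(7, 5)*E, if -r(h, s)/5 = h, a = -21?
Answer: -38115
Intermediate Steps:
r(h, s) = -5*h
E = 1089 (E = (-21 - 12)² = (-33)² = 1089)
r(7, 5)*E = -5*7*1089 = -35*1089 = -38115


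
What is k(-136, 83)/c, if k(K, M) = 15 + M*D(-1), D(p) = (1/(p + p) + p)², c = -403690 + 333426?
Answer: -807/281056 ≈ -0.0028713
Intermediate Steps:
c = -70264
D(p) = (p + 1/(2*p))² (D(p) = (1/(2*p) + p)² = (p + 1/(2*p))²)
k(K, M) = 15 + 9*M/4 (k(K, M) = 15 + M*((¼)*(1 + 2*(-1)²)²/(-1)²) = 15 + M*((¼)*1*(1 + 2*1)²) = 15 + M*((¼)*1*(1 + 2)²) = 15 + M*((¼)*1*3²) = 15 + M*((¼)*1*9) = 15 + M*(9/4) = 15 + 9*M/4)
k(-136, 83)/c = (15 + (9/4)*83)/(-70264) = (15 + 747/4)*(-1/70264) = (807/4)*(-1/70264) = -807/281056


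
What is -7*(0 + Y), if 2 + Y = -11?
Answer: 91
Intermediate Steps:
Y = -13 (Y = -2 - 11 = -13)
-7*(0 + Y) = -7*(0 - 13) = -7*(-13) = 91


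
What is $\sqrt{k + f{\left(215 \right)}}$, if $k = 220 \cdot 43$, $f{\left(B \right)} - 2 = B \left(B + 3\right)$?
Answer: $2 \sqrt{14083} \approx 237.34$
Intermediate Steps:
$f{\left(B \right)} = 2 + B \left(3 + B\right)$ ($f{\left(B \right)} = 2 + B \left(B + 3\right) = 2 + B \left(3 + B\right)$)
$k = 9460$
$\sqrt{k + f{\left(215 \right)}} = \sqrt{9460 + \left(2 + 215^{2} + 3 \cdot 215\right)} = \sqrt{9460 + \left(2 + 46225 + 645\right)} = \sqrt{9460 + 46872} = \sqrt{56332} = 2 \sqrt{14083}$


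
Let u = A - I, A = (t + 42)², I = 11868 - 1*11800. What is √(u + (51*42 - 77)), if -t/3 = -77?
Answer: √76526 ≈ 276.63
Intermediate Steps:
t = 231 (t = -3*(-77) = 231)
I = 68 (I = 11868 - 11800 = 68)
A = 74529 (A = (231 + 42)² = 273² = 74529)
u = 74461 (u = 74529 - 1*68 = 74529 - 68 = 74461)
√(u + (51*42 - 77)) = √(74461 + (51*42 - 77)) = √(74461 + (2142 - 77)) = √(74461 + 2065) = √76526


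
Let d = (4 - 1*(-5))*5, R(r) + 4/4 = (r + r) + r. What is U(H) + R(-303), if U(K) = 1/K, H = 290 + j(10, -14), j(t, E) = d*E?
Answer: -309401/340 ≈ -910.00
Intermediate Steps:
R(r) = -1 + 3*r (R(r) = -1 + ((r + r) + r) = -1 + (2*r + r) = -1 + 3*r)
d = 45 (d = (4 + 5)*5 = 9*5 = 45)
j(t, E) = 45*E
H = -340 (H = 290 + 45*(-14) = 290 - 630 = -340)
U(H) + R(-303) = 1/(-340) + (-1 + 3*(-303)) = -1/340 + (-1 - 909) = -1/340 - 910 = -309401/340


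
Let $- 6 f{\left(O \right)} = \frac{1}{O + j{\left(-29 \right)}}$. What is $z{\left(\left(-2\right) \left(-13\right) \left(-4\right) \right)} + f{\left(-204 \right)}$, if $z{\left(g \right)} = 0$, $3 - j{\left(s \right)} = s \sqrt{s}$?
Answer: $\frac{67}{129580} + \frac{29 i \sqrt{29}}{388740} \approx 0.00051706 + 0.00040173 i$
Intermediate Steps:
$j{\left(s \right)} = 3 - s^{\frac{3}{2}}$ ($j{\left(s \right)} = 3 - s \sqrt{s} = 3 - s^{\frac{3}{2}}$)
$f{\left(O \right)} = - \frac{1}{6 \left(3 + O + 29 i \sqrt{29}\right)}$ ($f{\left(O \right)} = - \frac{1}{6 \left(O + \left(3 - \left(-29\right)^{\frac{3}{2}}\right)\right)} = - \frac{1}{6 \left(O + \left(3 - - 29 i \sqrt{29}\right)\right)} = - \frac{1}{6 \left(O + \left(3 + 29 i \sqrt{29}\right)\right)} = - \frac{1}{6 \left(3 + O + 29 i \sqrt{29}\right)}$)
$z{\left(\left(-2\right) \left(-13\right) \left(-4\right) \right)} + f{\left(-204 \right)} = 0 - \frac{1}{18 + 6 \left(-204\right) + 174 i \sqrt{29}} = 0 - \frac{1}{18 - 1224 + 174 i \sqrt{29}} = 0 - \frac{1}{-1206 + 174 i \sqrt{29}} = - \frac{1}{-1206 + 174 i \sqrt{29}}$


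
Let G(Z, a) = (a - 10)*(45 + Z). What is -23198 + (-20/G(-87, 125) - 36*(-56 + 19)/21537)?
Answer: -26812612892/1155819 ≈ -23198.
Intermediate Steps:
G(Z, a) = (-10 + a)*(45 + Z)
-23198 + (-20/G(-87, 125) - 36*(-56 + 19)/21537) = -23198 + (-20/(-450 - 10*(-87) + 45*125 - 87*125) - 36*(-56 + 19)/21537) = -23198 + (-20/(-450 + 870 + 5625 - 10875) - 36*(-37)*(1/21537)) = -23198 + (-20/(-4830) + 1332*(1/21537)) = -23198 + (-20*(-1/4830) + 148/2393) = -23198 + (2/483 + 148/2393) = -23198 + 76270/1155819 = -26812612892/1155819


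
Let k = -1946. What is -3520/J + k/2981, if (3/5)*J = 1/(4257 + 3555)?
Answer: -49183354010/2981 ≈ -1.6499e+7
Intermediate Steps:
J = 5/23436 (J = 5/(3*(4257 + 3555)) = (5/3)/7812 = (5/3)*(1/7812) = 5/23436 ≈ 0.00021335)
-3520/J + k/2981 = -3520/5/23436 - 1946/2981 = -3520*23436/5 - 1946*1/2981 = -16498944 - 1946/2981 = -49183354010/2981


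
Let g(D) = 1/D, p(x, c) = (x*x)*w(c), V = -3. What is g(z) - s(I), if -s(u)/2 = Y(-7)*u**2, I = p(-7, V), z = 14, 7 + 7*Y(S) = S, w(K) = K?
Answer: -1210103/14 ≈ -86436.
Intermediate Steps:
Y(S) = -1 + S/7
p(x, c) = c*x**2 (p(x, c) = (x*x)*c = x**2*c = c*x**2)
I = -147 (I = -3*(-7)**2 = -3*49 = -147)
s(u) = 4*u**2 (s(u) = -2*(-1 + (1/7)*(-7))*u**2 = -2*(-1 - 1)*u**2 = -(-4)*u**2 = 4*u**2)
g(z) - s(I) = 1/14 - 4*(-147)**2 = 1/14 - 4*21609 = 1/14 - 1*86436 = 1/14 - 86436 = -1210103/14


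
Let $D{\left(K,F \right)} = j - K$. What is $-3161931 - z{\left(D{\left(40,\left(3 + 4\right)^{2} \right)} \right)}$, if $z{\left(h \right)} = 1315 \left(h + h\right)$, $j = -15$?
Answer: $-3017281$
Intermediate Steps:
$D{\left(K,F \right)} = -15 - K$
$z{\left(h \right)} = 2630 h$ ($z{\left(h \right)} = 1315 \cdot 2 h = 2630 h$)
$-3161931 - z{\left(D{\left(40,\left(3 + 4\right)^{2} \right)} \right)} = -3161931 - 2630 \left(-15 - 40\right) = -3161931 - 2630 \left(-55\right) = -3161931 - -144650 = -3161931 + 144650 = -3017281$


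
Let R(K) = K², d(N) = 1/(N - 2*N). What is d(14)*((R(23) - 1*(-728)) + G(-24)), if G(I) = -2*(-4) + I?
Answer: -1241/14 ≈ -88.643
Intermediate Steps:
G(I) = 8 + I
d(N) = -1/N (d(N) = 1/(-N) = -1/N)
d(14)*((R(23) - 1*(-728)) + G(-24)) = (-1/14)*((23² - 1*(-728)) + (8 - 24)) = (-1*1/14)*((529 + 728) - 16) = -(1257 - 16)/14 = -1/14*1241 = -1241/14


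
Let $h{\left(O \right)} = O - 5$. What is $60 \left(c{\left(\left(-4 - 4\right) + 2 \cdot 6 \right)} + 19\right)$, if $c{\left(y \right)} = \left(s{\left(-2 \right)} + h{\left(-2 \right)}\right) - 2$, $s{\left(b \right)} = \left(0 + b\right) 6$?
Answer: $-120$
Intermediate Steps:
$s{\left(b \right)} = 6 b$ ($s{\left(b \right)} = b 6 = 6 b$)
$h{\left(O \right)} = -5 + O$
$c{\left(y \right)} = -21$ ($c{\left(y \right)} = \left(6 \left(-2\right) - 7\right) - 2 = \left(-12 - 7\right) - 2 = -19 - 2 = -21$)
$60 \left(c{\left(\left(-4 - 4\right) + 2 \cdot 6 \right)} + 19\right) = 60 \left(-21 + 19\right) = 60 \left(-2\right) = -120$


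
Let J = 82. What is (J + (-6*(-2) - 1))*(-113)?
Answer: -10509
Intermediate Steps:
(J + (-6*(-2) - 1))*(-113) = (82 + (-6*(-2) - 1))*(-113) = (82 + (12 - 1))*(-113) = (82 + 11)*(-113) = 93*(-113) = -10509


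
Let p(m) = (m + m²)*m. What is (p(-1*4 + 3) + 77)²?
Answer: 5929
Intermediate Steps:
p(m) = m*(m + m²)
(p(-1*4 + 3) + 77)² = ((-1*4 + 3)²*(1 + (-1*4 + 3)) + 77)² = ((-4 + 3)²*(1 + (-4 + 3)) + 77)² = ((-1)²*(1 - 1) + 77)² = (1*0 + 77)² = (0 + 77)² = 77² = 5929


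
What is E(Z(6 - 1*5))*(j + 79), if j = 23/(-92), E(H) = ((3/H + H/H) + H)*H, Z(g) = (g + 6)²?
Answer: 772695/4 ≈ 1.9317e+5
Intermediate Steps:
Z(g) = (6 + g)²
E(H) = H*(1 + H + 3/H) (E(H) = ((3/H + 1) + H)*H = ((1 + 3/H) + H)*H = (1 + H + 3/H)*H = H*(1 + H + 3/H))
j = -¼ (j = 23*(-1/92) = -¼ ≈ -0.25000)
E(Z(6 - 1*5))*(j + 79) = (3 + (6 + (6 - 1*5))² + ((6 + (6 - 1*5))²)²)*(-¼ + 79) = (3 + (6 + (6 - 5))² + ((6 + (6 - 5))²)²)*(315/4) = (3 + (6 + 1)² + ((6 + 1)²)²)*(315/4) = (3 + 7² + (7²)²)*(315/4) = (3 + 49 + 49²)*(315/4) = (3 + 49 + 2401)*(315/4) = 2453*(315/4) = 772695/4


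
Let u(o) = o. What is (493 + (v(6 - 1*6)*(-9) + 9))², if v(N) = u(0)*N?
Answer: 252004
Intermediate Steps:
v(N) = 0 (v(N) = 0*N = 0)
(493 + (v(6 - 1*6)*(-9) + 9))² = (493 + (0*(-9) + 9))² = (493 + (0 + 9))² = (493 + 9)² = 502² = 252004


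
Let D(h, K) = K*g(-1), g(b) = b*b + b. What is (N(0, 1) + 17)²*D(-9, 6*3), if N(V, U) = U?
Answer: 0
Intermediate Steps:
g(b) = b + b² (g(b) = b² + b = b + b²)
D(h, K) = 0 (D(h, K) = K*(-(1 - 1)) = K*(-1*0) = K*0 = 0)
(N(0, 1) + 17)²*D(-9, 6*3) = (1 + 17)²*0 = 18²*0 = 324*0 = 0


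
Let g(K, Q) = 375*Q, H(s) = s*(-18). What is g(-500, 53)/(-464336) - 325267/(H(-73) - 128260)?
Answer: 74255062981/29472798928 ≈ 2.5194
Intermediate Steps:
H(s) = -18*s
g(-500, 53)/(-464336) - 325267/(H(-73) - 128260) = (375*53)/(-464336) - 325267/(-18*(-73) - 128260) = 19875*(-1/464336) - 325267/(1314 - 128260) = -19875/464336 - 325267/(-126946) = -19875/464336 - 325267*(-1/126946) = -19875/464336 + 325267/126946 = 74255062981/29472798928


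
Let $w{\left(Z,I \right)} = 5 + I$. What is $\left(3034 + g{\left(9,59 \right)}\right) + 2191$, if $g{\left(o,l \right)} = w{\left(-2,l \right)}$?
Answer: $5289$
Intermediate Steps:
$g{\left(o,l \right)} = 5 + l$
$\left(3034 + g{\left(9,59 \right)}\right) + 2191 = \left(3034 + \left(5 + 59\right)\right) + 2191 = \left(3034 + 64\right) + 2191 = 3098 + 2191 = 5289$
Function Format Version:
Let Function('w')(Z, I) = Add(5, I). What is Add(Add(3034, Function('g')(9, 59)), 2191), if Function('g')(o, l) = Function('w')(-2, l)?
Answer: 5289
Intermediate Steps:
Function('g')(o, l) = Add(5, l)
Add(Add(3034, Function('g')(9, 59)), 2191) = Add(Add(3034, Add(5, 59)), 2191) = Add(Add(3034, 64), 2191) = Add(3098, 2191) = 5289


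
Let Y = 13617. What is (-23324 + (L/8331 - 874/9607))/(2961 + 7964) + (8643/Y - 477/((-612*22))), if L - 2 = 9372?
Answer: -56839247617111457/38806700267849800 ≈ -1.4647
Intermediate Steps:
L = 9374 (L = 2 + 9372 = 9374)
(-23324 + (L/8331 - 874/9607))/(2961 + 7964) + (8643/Y - 477/((-612*22))) = (-23324 + (9374/8331 - 874/9607))/(2961 + 7964) + (8643/13617 - 477/((-612*22))) = (-23324 + (9374*(1/8331) - 874*1/9607))/10925 + (8643*(1/13617) - 477/(-13464)) = (-23324 + (9374/8331 - 874/9607))*(1/10925) + (2881/4539 - 477*(-1/13464)) = (-23324 + 82774724/80035917)*(1/10925) + (2881/4539 + 53/1496) = -1866674953384/80035917*1/10925 + 267679/399432 = -1866674953384/874392393225 + 267679/399432 = -56839247617111457/38806700267849800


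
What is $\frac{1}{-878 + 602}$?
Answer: $- \frac{1}{276} \approx -0.0036232$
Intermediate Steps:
$\frac{1}{-878 + 602} = \frac{1}{-276} = - \frac{1}{276}$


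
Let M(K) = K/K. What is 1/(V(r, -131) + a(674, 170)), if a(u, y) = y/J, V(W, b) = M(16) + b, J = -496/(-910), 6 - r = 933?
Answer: 124/22555 ≈ 0.0054977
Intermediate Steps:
r = -927 (r = 6 - 1*933 = 6 - 933 = -927)
M(K) = 1
J = 248/455 (J = -496*(-1/910) = 248/455 ≈ 0.54506)
V(W, b) = 1 + b
a(u, y) = 455*y/248 (a(u, y) = y/(248/455) = y*(455/248) = 455*y/248)
1/(V(r, -131) + a(674, 170)) = 1/((1 - 131) + (455/248)*170) = 1/(-130 + 38675/124) = 1/(22555/124) = 124/22555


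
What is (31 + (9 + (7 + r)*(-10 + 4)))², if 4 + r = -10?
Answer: 6724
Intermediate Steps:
r = -14 (r = -4 - 10 = -14)
(31 + (9 + (7 + r)*(-10 + 4)))² = (31 + (9 + (7 - 14)*(-10 + 4)))² = (31 + (9 - 7*(-6)))² = (31 + (9 + 42))² = (31 + 51)² = 82² = 6724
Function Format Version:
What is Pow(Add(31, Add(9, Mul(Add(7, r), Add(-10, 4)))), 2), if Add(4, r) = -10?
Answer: 6724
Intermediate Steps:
r = -14 (r = Add(-4, -10) = -14)
Pow(Add(31, Add(9, Mul(Add(7, r), Add(-10, 4)))), 2) = Pow(Add(31, Add(9, Mul(Add(7, -14), Add(-10, 4)))), 2) = Pow(Add(31, Add(9, Mul(-7, -6))), 2) = Pow(Add(31, Add(9, 42)), 2) = Pow(Add(31, 51), 2) = Pow(82, 2) = 6724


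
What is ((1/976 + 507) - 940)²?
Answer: 178596676449/952576 ≈ 1.8749e+5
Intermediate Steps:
((1/976 + 507) - 940)² = (494833/976 - 940)² = (-422607/976)² = 178596676449/952576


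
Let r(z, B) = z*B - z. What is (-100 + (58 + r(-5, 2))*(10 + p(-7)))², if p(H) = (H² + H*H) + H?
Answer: 27594009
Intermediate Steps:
p(H) = H + 2*H² (p(H) = (H² + H²) + H = 2*H² + H = H + 2*H²)
r(z, B) = -z + B*z (r(z, B) = B*z - z = -z + B*z)
(-100 + (58 + r(-5, 2))*(10 + p(-7)))² = (-100 + (58 - 5*(-1 + 2))*(10 - 7*(1 + 2*(-7))))² = (-100 + (58 - 5*1)*(10 - 7*(1 - 14)))² = (-100 + (58 - 5)*(10 - 7*(-13)))² = (-100 + 53*(10 + 91))² = (-100 + 53*101)² = (-100 + 5353)² = 5253² = 27594009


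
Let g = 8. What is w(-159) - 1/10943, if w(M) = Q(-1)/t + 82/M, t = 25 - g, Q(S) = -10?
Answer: -32656615/29578929 ≈ -1.1040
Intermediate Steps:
t = 17 (t = 25 - 1*8 = 25 - 8 = 17)
w(M) = -10/17 + 82/M
w(-159) - 1/10943 = (-10/17 + 82/(-159)) - 1/10943 = (-10/17 + 82*(-1/159)) - 1*1/10943 = (-10/17 - 82/159) - 1/10943 = -2984/2703 - 1/10943 = -32656615/29578929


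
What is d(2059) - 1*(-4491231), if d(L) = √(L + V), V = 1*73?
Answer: 4491231 + 2*√533 ≈ 4.4913e+6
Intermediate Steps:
V = 73
d(L) = √(73 + L) (d(L) = √(L + 73) = √(73 + L))
d(2059) - 1*(-4491231) = √(73 + 2059) - 1*(-4491231) = √2132 + 4491231 = 2*√533 + 4491231 = 4491231 + 2*√533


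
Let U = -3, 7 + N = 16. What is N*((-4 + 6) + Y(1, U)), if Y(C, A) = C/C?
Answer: 27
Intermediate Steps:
N = 9 (N = -7 + 16 = 9)
Y(C, A) = 1
N*((-4 + 6) + Y(1, U)) = 9*((-4 + 6) + 1) = 9*(2 + 1) = 9*3 = 27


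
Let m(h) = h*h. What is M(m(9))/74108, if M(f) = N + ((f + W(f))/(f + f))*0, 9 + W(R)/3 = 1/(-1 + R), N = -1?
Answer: -1/74108 ≈ -1.3494e-5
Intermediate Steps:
W(R) = -27 + 3/(-1 + R)
m(h) = h**2
M(f) = -1 (M(f) = -1 + ((f + 3*(10 - 9*f)/(-1 + f))/(f + f))*0 = -1 + ((f + 3*(10 - 9*f)/(-1 + f))/((2*f)))*0 = -1 + ((f + 3*(10 - 9*f)/(-1 + f))*(1/(2*f)))*0 = -1 + ((f + 3*(10 - 9*f)/(-1 + f))/(2*f))*0 = -1 + 0 = -1)
M(m(9))/74108 = -1/74108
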